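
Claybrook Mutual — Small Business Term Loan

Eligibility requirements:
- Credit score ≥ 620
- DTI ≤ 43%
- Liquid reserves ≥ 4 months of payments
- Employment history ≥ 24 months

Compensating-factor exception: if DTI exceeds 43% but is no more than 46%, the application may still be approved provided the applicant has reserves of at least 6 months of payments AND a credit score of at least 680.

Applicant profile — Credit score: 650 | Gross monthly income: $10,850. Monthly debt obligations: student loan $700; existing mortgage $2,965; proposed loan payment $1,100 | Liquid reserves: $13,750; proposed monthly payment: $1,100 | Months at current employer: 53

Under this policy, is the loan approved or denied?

Credit score 650 ≥ 620 (meets base)
Total debts = (700 + 2,965 + 1,100) = 4,765. DTI: 4,765 ÷ 10,850 = 43.9%, over the 43% base limit.
Reserves = 13,750/1,100 = 12.5 months ≥ 4
Employment 53 ≥ 24 months
43.9% falls in the override range (43%–46%), so the compensating-factor test applies.
Reserves 12.5 ≥ 6 months; credit score 650 < 680.
Override conditions not both satisfied; exception does not apply.

Denied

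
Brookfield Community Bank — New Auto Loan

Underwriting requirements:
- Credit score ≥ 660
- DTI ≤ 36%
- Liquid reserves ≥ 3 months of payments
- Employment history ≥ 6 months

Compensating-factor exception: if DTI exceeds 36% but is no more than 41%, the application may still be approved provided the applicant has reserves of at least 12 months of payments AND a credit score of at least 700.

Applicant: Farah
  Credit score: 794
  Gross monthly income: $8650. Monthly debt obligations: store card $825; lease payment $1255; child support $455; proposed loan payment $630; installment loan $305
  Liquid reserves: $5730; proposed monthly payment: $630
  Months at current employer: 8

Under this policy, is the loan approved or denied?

Denied

Credit score 794 ≥ 660 (meets base)
Total debts = (825 + 1,255 + 455 + 630 + 305) = 3,470. DTI = 3,470/8,650 = 40.1% > 36% — standard DTI limit exceeded.
Liquid reserves cover 5,730/630 = 9.1 months — ≥ 3 required
Employment 8 ≥ 6 months
40.1% falls in the override range (36%–41%), so the compensating-factor test applies.
Reserves 9.1 < 12 months; credit score 794 ≥ 700.
Override conditions not both satisfied; exception does not apply.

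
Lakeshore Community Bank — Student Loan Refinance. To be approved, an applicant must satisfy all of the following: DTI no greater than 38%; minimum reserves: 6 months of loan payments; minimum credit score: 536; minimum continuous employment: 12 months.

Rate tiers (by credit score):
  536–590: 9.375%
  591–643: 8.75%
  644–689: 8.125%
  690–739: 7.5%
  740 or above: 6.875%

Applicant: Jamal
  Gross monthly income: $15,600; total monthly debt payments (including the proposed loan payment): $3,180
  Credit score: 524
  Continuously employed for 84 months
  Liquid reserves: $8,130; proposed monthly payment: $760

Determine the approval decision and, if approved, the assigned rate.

Credit score 524 < 536 (below minimum)
DTI: 3,180 ÷ 15,600 = 20.4%, within the 38% cap
Employment 84 ≥ 12 months
Reserves: 8,130 ÷ 760 = 10.7 months (meets 6-month minimum)
Not all requirements met → denied.

Denied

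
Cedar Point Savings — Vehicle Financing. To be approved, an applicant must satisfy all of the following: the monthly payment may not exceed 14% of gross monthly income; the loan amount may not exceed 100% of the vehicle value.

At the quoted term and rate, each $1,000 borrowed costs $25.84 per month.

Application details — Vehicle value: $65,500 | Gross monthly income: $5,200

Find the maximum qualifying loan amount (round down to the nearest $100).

$28,100

Payment cap: 14% × $5,200 = $728/month.
At $25.84 per $1,000, that supports 728/25.84 × 1,000 ≈ $28,173 → $28,100.
LTV cap: 100% × $65,500 = $65,500 → $65,500.
Binding constraint: payment-to-income.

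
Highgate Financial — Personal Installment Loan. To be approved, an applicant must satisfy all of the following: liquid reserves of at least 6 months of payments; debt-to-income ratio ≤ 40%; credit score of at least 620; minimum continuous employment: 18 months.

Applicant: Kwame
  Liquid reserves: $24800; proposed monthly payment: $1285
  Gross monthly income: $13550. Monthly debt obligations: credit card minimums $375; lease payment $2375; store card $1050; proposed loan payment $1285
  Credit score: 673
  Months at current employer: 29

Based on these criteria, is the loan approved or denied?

Approved

Reserves = 24,800/1,285 = 19.3 months ≥ 6
Total monthly debts = (375 + 2,375 + 1,050 + 1,285) = 5,085. Debt-to-income = 5,085/13,550 = 37.5% — meets 40% limit
Credit score 673 ≥ 620 (meets)
Employment 29 ≥ 18 months
All criteria satisfied.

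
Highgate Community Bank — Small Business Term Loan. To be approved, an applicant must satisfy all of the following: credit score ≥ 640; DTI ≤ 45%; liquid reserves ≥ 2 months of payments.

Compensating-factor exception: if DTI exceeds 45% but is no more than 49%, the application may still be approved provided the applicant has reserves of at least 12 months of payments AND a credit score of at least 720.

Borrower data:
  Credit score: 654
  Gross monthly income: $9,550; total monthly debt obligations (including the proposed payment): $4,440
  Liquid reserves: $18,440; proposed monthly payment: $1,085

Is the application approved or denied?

Credit score 654 ≥ 640 (meets base)
DTI = 4,440/9,550 = 46.5% > 45% — standard DTI limit exceeded.
Liquid reserves cover 18,440/1,085 = 17.0 months — ≥ 2 required
DTI 46.5% is within the 45%–49% exception band; checking compensating factors.
Reserves 17.0 ≥ 12 months; credit score 654 < 720.
Override conditions not both satisfied; exception does not apply.

Denied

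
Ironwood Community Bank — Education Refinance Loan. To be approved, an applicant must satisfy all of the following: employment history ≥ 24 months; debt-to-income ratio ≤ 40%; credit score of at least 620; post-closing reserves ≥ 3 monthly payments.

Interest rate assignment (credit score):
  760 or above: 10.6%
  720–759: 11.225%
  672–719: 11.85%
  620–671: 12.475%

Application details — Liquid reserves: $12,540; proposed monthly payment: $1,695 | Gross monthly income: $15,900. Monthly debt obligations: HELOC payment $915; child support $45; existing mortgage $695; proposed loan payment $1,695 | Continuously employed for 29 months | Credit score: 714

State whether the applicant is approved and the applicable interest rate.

Credit score 714 ≥ 620 (meets minimum)
Total monthly debts = (915 + 45 + 695 + 1,695) = 3,350. DTI: 3,350 ÷ 15,900 = 21.1%, within the 40% cap
Employment 29 ≥ 24 months
Reserves: 12,540 ÷ 1,695 = 7.4 months (meets 3-month minimum)
All requirements met. Score 714 falls in the 672–719 tier → 11.85%.

Approved at 11.85%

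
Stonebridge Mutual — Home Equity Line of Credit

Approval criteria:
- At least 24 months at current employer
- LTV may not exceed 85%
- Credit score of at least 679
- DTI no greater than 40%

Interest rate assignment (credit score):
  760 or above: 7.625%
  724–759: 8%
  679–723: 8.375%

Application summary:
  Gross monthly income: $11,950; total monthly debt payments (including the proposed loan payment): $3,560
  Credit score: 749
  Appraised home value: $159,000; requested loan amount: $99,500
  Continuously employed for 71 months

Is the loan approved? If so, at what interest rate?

Approved at 8%

Credit score 749 ≥ 679 (meets minimum)
Employment 71 ≥ 24 months
DTI = 3,560/11,950 = 29.8% ≤ 40%
LTV = 99,500/159,000 = 62.6% ≤ 85%
All requirements met. Score 749 falls in the 724–759 tier → 8%.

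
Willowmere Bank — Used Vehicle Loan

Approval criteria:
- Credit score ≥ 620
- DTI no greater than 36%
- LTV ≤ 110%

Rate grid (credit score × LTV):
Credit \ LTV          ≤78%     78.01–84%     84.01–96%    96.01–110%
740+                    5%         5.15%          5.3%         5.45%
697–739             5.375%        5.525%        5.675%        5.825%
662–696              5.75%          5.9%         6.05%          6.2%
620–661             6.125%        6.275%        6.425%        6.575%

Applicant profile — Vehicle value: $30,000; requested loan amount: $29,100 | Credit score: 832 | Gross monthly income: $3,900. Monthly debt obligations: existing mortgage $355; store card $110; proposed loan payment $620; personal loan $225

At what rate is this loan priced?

5.45%

Credit score 832 ≥ 620; Total monthly debts = (355 + 110 + 620 + 225) = 1,310. DTI = 1,310/3,900 = 33.6% ≤ 36%
LTV = 29,100/30,000 = 97% ≤ 110%
Score 832 is in the 740+ band; LTV 97% is in the 96.01–110% band → 5.45%.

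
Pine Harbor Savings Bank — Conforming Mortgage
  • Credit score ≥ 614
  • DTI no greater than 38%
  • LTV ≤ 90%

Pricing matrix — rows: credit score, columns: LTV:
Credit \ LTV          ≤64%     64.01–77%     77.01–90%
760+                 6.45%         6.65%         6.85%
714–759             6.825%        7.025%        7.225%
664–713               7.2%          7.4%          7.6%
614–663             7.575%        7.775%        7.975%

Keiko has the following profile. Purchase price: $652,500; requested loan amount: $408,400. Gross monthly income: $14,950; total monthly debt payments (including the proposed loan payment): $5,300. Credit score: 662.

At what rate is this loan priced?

Credit score 662 ≥ 614; DTI: 5,300 ÷ 14,950 = 35.5%, within the 38% cap
Loan-to-value = 408,400/652,500 = 62.6% — pass (90% max)
Credit 662 → row 614–663; LTV 62.6% → column ≤64%. Grid cell → 7.575%.

7.575%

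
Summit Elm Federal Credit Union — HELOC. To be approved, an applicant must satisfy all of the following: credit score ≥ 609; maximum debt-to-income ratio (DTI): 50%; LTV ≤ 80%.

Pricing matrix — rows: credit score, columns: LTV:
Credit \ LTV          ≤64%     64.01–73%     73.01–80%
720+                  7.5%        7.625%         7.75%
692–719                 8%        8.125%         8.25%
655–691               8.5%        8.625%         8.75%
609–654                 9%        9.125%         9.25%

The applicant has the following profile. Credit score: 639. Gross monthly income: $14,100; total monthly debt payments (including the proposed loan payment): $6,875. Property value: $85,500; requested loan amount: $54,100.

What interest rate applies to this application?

Credit score 639 ≥ 609; DTI: 6,875 ÷ 14,100 = 48.8%, within the 50% cap
LTV: 54,100 ÷ 85,500 = 63.3%, within 80% cap
Row: 639 falls in 609–654. Column: 63.3% falls in ≤64%. Rate = 9%.

9%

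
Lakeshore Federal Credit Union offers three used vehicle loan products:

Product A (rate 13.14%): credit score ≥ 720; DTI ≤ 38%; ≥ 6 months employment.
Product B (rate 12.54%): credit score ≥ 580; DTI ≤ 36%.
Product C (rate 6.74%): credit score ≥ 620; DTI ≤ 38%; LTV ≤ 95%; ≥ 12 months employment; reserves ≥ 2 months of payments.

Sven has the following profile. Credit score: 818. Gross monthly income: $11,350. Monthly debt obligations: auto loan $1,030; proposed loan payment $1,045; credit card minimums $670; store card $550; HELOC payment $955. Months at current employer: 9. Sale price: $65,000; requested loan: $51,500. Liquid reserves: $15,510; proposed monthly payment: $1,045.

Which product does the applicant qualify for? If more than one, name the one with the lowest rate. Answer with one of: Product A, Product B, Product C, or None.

Total debts = (1,030 + 1,045 + 670 + 550 + 955) = 4,250; DTI = 4,250/11,350 = 37.4%.
LTV = 51,500/65,000 = 79.2%.
Reserves = 15,510/1,045 = 14.8 months.
Product A: score 818 ≥ 720; DTI 37.4% ≤ 38%; employment 9 ≥ 6 mo → qualifies.
Product B: score 818 ≥ 580; DTI 37.4% > 36% → does not qualify.
Product C: score 818 ≥ 620; DTI 37.4% ≤ 38%; LTV 79.2% ≤ 95%; employment 9 < 12 mo; reserves 14.8 ≥ 2 mo → does not qualify.

Product A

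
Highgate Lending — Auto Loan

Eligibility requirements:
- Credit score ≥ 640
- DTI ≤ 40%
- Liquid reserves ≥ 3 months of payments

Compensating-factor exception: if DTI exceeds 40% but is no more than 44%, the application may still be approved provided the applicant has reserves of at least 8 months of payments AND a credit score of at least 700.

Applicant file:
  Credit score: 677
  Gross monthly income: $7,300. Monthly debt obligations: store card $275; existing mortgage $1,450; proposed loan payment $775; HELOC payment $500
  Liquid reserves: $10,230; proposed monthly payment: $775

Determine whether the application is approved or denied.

Credit score 677 ≥ 640 (meets base)
Total debts = (275 + 1,450 + 775 + 500) = 3,000. DTI: 3,000 ÷ 7,300 = 41.1%, over the 40% base limit.
Reserves = 10,230/775 = 13.2 months ≥ 3
41.1% falls in the override range (40%–44%), so the compensating-factor test applies.
Reserves 13.2 ≥ 8 months; credit score 677 < 700.
Override conditions not both satisfied; exception does not apply.

Denied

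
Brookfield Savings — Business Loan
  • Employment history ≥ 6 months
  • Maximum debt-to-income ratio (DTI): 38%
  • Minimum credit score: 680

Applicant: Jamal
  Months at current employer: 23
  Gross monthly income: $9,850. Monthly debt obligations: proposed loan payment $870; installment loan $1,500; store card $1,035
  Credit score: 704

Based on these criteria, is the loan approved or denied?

Approved

Employment 23 ≥ 6 months
Total monthly debts = (870 + 1,500 + 1,035) = 3,405. DTI: 3,405 ÷ 9,850 = 34.6%, within the 38% cap
Credit score 704 ≥ 680 (meets)
All criteria satisfied.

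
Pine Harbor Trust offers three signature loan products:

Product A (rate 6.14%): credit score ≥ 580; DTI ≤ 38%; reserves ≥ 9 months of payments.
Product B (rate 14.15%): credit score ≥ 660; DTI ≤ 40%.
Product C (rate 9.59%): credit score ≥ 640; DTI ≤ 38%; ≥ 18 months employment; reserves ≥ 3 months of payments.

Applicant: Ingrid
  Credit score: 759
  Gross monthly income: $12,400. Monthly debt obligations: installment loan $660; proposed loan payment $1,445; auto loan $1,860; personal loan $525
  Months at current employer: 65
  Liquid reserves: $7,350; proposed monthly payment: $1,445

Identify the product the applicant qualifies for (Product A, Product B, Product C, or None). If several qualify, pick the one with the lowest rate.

Product C

Total debts = (660 + 1,445 + 1,860 + 525) = 4,490; DTI = 4,490/12,400 = 36.2%.
Reserves = 7,350/1,445 = 5.1 months.
Product A: score 759 ≥ 580; DTI 36.2% ≤ 38%; reserves 5.1 < 9 mo → does not qualify.
Product B: score 759 ≥ 660; DTI 36.2% ≤ 40% → qualifies.
Product C: score 759 ≥ 640; DTI 36.2% ≤ 38%; employment 65 ≥ 18 mo; reserves 5.1 ≥ 3 mo → qualifies.
Qualifying: Product B, Product C. Lowest rate is 9.59% → Product C.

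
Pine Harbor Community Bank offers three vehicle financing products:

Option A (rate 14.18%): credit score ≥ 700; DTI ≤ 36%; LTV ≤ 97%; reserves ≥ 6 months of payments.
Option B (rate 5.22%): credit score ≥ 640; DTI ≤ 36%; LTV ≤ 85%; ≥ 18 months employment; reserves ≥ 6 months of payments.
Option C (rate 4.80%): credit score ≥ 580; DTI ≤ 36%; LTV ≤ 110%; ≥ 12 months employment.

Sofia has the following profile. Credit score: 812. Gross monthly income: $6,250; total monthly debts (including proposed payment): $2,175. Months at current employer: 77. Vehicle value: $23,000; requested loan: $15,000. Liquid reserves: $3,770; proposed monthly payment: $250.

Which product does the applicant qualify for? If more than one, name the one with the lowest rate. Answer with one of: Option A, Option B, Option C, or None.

Option C

DTI = 2,175/6,250 = 34.8%.
LTV = 15,000/23,000 = 65.2%.
Reserves = 3,770/250 = 15.1 months.
Option A: score 812 ≥ 700; DTI 34.8% ≤ 36%; LTV 65.2% ≤ 97%; reserves 15.1 ≥ 6 mo → qualifies.
Option B: score 812 ≥ 640; DTI 34.8% ≤ 36%; LTV 65.2% ≤ 85%; employment 77 ≥ 18 mo; reserves 15.1 ≥ 6 mo → qualifies.
Option C: score 812 ≥ 580; DTI 34.8% ≤ 36%; LTV 65.2% ≤ 110%; employment 77 ≥ 12 mo → qualifies.
Qualifying: Option A, Option B, Option C. Lowest rate is 4.80% → Option C.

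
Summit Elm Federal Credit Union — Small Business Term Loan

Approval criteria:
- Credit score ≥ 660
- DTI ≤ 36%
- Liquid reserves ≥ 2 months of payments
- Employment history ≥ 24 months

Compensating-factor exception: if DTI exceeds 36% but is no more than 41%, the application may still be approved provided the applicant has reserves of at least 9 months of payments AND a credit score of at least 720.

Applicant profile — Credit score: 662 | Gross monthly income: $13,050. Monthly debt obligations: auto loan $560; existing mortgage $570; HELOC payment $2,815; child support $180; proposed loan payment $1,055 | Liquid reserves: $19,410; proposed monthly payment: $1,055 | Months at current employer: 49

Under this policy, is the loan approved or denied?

Credit score 662 ≥ 660 (meets base)
Total debts = (560 + 570 + 2,815 + 180 + 1,055) = 5,180. DTI: 5,180 ÷ 13,050 = 39.7%, over the 36% base limit.
Reserves: 19,410 ÷ 1,055 = 18.4 months (meets 2-month minimum)
Employment 49 ≥ 24 months
39.7% falls in the override range (36%–41%), so the compensating-factor test applies.
Override check — reserves: 18.4 mo (ok); score: 662 (below 720).
Override conditions not both satisfied; exception does not apply.

Denied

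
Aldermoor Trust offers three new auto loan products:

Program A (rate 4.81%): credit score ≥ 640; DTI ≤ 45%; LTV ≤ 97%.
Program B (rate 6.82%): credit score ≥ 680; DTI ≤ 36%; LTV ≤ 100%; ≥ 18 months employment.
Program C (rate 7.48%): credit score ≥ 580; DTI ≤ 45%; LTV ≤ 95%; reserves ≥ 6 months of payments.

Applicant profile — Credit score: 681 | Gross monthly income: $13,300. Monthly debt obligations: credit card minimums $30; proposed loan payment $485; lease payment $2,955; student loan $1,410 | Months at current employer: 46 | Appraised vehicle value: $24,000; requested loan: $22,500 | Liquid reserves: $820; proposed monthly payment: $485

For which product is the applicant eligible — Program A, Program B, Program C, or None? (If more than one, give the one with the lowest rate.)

Total debts = (30 + 485 + 2,955 + 1,410) = 4,880; DTI = 4,880/13,300 = 36.7%.
LTV = 22,500/24,000 = 93.8%.
Reserves = 820/485 = 1.7 months.
Program A: score 681 ≥ 640; DTI 36.7% ≤ 45%; LTV 93.8% ≤ 97% → qualifies.
Program B: score 681 ≥ 680; DTI 36.7% > 36%; LTV 93.8% ≤ 100%; employment 46 ≥ 18 mo → does not qualify.
Program C: score 681 ≥ 580; DTI 36.7% ≤ 45%; LTV 93.8% ≤ 95%; reserves 1.7 < 6 mo → does not qualify.

Program A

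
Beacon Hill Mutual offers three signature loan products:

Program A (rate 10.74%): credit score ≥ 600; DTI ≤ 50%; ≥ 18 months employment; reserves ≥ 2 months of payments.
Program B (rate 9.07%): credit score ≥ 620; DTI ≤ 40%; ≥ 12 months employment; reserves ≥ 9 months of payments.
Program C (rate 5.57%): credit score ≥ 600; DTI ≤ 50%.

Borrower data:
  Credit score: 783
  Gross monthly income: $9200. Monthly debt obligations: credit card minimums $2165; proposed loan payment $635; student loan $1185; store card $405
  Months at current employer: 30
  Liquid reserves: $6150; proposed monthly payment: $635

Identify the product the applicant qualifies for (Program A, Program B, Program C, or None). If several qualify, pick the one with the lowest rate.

Total debts = (2,165 + 635 + 1,185 + 405) = 4,390; DTI = 4,390/9,200 = 47.7%.
Reserves = 6,150/635 = 9.7 months.
Program A: score 783 ≥ 600; DTI 47.7% ≤ 50%; employment 30 ≥ 18 mo; reserves 9.7 ≥ 2 mo → qualifies.
Program B: score 783 ≥ 620; DTI 47.7% > 40%; employment 30 ≥ 12 mo; reserves 9.7 ≥ 9 mo → does not qualify.
Program C: score 783 ≥ 600; DTI 47.7% ≤ 50% → qualifies.
Qualifying: Program A, Program C. Lowest rate is 5.57% → Program C.

Program C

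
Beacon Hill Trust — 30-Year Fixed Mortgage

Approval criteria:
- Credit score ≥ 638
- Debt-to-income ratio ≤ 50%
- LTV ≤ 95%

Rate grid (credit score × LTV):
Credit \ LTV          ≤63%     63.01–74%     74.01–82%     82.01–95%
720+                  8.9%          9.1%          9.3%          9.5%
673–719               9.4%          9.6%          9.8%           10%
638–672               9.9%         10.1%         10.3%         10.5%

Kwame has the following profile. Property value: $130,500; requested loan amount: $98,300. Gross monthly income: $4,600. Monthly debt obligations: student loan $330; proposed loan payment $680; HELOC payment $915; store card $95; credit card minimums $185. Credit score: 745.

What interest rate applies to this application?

9.3%

Credit score 745 ≥ 638; Total monthly debts = (330 + 680 + 915 + 95 + 185) = 2,205. DTI = 2,205/4,600 = 47.9% ≤ 50%
Loan-to-value = 98,300/130,500 = 75.3% — pass (95% max)
Row: 745 falls in 720+. Column: 75.3% falls in 74.01–82%. Rate = 9.3%.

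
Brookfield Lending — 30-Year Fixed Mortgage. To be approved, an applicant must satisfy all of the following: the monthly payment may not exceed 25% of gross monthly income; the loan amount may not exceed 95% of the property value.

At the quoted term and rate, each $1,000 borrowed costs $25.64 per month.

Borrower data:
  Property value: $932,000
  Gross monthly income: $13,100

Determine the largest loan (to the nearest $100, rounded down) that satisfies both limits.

Payment cap: 25% × $13,100 = $3,275/month.
At $25.64 per $1,000, that supports 3,275/25.64 × 1,000 ≈ $127,730 → $127,700.
LTV cap: 95% × $932,000 = $885,400 → $885,400.
Binding constraint: payment-to-income.

$127,700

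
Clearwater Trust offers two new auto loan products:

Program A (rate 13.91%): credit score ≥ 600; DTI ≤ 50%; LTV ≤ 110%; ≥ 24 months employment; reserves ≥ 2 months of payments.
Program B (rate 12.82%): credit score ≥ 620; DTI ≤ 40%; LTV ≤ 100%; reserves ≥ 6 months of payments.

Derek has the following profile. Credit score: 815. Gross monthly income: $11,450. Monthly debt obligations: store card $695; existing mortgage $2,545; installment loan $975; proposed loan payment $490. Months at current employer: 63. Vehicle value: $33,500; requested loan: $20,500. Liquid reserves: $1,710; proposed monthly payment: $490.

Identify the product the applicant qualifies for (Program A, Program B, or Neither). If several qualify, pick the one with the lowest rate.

Program A

Total debts = (695 + 2,545 + 975 + 490) = 4,705; DTI = 4,705/11,450 = 41.1%.
LTV = 20,500/33,500 = 61.2%.
Reserves = 1,710/490 = 3.5 months.
Program A: score 815 ≥ 600; DTI 41.1% ≤ 50%; LTV 61.2% ≤ 110%; employment 63 ≥ 24 mo; reserves 3.5 ≥ 2 mo → qualifies.
Program B: score 815 ≥ 620; DTI 41.1% > 40%; LTV 61.2% ≤ 100%; reserves 3.5 < 6 mo → does not qualify.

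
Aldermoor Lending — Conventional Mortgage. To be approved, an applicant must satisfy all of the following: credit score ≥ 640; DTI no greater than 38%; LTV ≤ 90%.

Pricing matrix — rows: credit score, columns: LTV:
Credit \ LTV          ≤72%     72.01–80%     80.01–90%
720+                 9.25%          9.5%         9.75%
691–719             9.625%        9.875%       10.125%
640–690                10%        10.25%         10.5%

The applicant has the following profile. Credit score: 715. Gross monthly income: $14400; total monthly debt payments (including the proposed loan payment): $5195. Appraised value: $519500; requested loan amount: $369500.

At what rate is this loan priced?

9.625%

Credit score 715 ≥ 640; DTI: 5,195 ÷ 14,400 = 36.1%, within the 38% cap
Loan-to-value = 369,500/519,500 = 71.1% — pass (90% max)
Row: 715 falls in 691–719. Column: 71.1% falls in ≤72%. Rate = 9.625%.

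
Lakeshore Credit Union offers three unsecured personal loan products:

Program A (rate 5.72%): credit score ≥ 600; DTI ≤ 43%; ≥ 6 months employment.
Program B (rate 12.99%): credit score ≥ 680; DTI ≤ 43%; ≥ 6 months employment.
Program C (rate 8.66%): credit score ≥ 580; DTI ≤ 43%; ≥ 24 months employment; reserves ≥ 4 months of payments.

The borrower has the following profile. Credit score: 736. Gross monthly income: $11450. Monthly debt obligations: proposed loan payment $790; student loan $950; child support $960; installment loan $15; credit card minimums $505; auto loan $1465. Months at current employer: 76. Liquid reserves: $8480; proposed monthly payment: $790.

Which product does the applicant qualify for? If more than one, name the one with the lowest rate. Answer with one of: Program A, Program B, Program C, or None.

Total debts = (790 + 950 + 960 + 15 + 505 + 1,465) = 4,685; DTI = 4,685/11,450 = 40.9%.
Reserves = 8,480/790 = 10.7 months.
Program A: score 736 ≥ 600; DTI 40.9% ≤ 43%; employment 76 ≥ 6 mo → qualifies.
Program B: score 736 ≥ 680; DTI 40.9% ≤ 43%; employment 76 ≥ 6 mo → qualifies.
Program C: score 736 ≥ 580; DTI 40.9% ≤ 43%; employment 76 ≥ 24 mo; reserves 10.7 ≥ 4 mo → qualifies.
Qualifying: Program A, Program B, Program C. Lowest rate is 5.72% → Program A.

Program A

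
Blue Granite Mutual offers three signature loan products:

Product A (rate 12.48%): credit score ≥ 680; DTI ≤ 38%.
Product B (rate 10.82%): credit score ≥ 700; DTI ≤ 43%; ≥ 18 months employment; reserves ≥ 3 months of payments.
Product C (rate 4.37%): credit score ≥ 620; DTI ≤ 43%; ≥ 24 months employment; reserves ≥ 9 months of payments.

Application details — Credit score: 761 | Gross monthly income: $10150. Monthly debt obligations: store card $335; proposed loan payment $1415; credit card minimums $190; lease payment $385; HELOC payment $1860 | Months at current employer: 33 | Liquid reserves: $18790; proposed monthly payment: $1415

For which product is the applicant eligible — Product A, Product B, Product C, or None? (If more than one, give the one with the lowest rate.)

Total debts = (335 + 1,415 + 190 + 385 + 1,860) = 4,185; DTI = 4,185/10,150 = 41.2%.
Reserves = 18,790/1,415 = 13.3 months.
Product A: score 761 ≥ 680; DTI 41.2% > 38% → does not qualify.
Product B: score 761 ≥ 700; DTI 41.2% ≤ 43%; employment 33 ≥ 18 mo; reserves 13.3 ≥ 3 mo → qualifies.
Product C: score 761 ≥ 620; DTI 41.2% ≤ 43%; employment 33 ≥ 24 mo; reserves 13.3 ≥ 9 mo → qualifies.
Qualifying: Product B, Product C. Lowest rate is 4.37% → Product C.

Product C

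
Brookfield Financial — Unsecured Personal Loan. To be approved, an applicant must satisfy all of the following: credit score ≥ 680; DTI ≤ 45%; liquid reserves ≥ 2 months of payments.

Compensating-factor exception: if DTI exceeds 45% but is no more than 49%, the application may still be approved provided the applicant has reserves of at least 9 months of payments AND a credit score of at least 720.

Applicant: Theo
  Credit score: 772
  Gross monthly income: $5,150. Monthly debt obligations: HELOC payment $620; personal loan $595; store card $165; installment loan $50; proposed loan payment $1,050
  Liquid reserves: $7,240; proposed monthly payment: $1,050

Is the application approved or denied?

Credit score 772 ≥ 680 (meets base)
Total debts = (620 + 595 + 165 + 50 + 1,050) = 2,480. DTI = 2,480/5,150 = 48.2% > 45% — standard DTI limit exceeded.
Reserves = 7,240/1,050 = 6.9 months ≥ 2
48.2% falls in the override range (45%–49%), so the compensating-factor test applies.
Reserves 6.9 < 9 months; credit score 772 ≥ 720.
Compensating-factor requirement not fully met.

Denied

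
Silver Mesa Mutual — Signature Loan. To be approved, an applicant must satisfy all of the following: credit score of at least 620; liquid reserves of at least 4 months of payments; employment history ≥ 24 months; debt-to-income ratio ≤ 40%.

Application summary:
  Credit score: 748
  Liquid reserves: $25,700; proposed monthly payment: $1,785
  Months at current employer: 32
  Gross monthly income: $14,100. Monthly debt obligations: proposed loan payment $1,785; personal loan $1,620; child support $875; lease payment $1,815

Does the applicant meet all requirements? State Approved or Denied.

Credit score 748 ≥ 620 (meets)
Liquid reserves cover 25,700/1,785 = 14.4 months — ≥ 4 required
Employment 32 ≥ 24 months
Total monthly debts = (1,785 + 1,620 + 875 + 1,815) = 6,095. Debt-to-income = 6,095/14,100 = 43.2% — over 40% limit
Fails on DTI.

Denied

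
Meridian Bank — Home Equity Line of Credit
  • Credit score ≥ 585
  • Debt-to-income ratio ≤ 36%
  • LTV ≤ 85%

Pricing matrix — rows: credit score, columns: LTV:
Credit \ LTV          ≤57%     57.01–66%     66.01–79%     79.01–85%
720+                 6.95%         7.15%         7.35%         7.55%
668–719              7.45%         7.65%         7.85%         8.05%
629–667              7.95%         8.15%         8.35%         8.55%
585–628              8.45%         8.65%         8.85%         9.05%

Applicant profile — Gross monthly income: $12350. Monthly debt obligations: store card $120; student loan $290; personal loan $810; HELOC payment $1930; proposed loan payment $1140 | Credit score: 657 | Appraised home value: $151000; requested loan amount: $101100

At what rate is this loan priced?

8.35%

Credit score 657 ≥ 585; Total monthly debts = (120 + 290 + 810 + 1,930 + 1,140) = 4,290. DTI = 4,290/12,350 = 34.7% ≤ 36%
LTV: 101,100 ÷ 151,000 = 67%, within 85% cap
Row: 657 falls in 629–667. Column: 67% falls in 66.01–79%. Rate = 8.35%.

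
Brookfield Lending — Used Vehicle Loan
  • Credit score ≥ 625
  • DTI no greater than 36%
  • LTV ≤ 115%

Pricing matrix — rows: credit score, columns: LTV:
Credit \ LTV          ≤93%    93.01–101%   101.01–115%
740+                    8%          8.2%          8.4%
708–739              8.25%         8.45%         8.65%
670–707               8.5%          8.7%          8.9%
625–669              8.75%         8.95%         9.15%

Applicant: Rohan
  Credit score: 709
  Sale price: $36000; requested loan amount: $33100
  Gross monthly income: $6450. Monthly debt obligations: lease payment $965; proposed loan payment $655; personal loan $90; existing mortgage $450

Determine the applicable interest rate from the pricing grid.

8.25%

Credit score 709 ≥ 625; Total monthly debts = (965 + 655 + 90 + 450) = 2,160. DTI = 2,160/6,450 = 33.5% ≤ 36%
LTV = 33,100/36,000 = 91.9% ≤ 115%
Row: 709 falls in 708–739. Column: 91.9% falls in ≤93%. Rate = 8.25%.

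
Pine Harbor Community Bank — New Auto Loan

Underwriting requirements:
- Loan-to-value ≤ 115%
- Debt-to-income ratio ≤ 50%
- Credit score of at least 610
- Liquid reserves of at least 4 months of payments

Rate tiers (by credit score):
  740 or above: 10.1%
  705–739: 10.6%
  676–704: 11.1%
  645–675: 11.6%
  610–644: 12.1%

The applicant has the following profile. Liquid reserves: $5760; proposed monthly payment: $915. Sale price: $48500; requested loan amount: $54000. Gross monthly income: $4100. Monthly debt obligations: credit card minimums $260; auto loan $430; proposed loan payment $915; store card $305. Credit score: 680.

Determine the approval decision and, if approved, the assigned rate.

Approved at 11.1%

Credit score 680 ≥ 610 (meets minimum)
Liquid reserves cover 5,760/915 = 6.3 months — ≥ 4 required
LTV: 54,000 ÷ 48,500 = 111.3%, within 115% cap
Total monthly debts = (260 + 430 + 915 + 305) = 1,910. Debt-to-income = 1,910/4,100 = 46.6% — meets 50% limit
All requirements met. Score 680 falls in the 676–704 tier → 11.1%.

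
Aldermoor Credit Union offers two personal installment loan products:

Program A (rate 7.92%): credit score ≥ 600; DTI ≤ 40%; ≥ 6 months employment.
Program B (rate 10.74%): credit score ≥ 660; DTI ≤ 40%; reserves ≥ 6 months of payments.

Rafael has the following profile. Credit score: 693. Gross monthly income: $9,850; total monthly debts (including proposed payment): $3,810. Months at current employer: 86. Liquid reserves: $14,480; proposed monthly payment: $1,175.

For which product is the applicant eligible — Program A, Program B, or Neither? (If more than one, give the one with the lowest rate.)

Program A

DTI = 3,810/9,850 = 38.7%.
Reserves = 14,480/1,175 = 12.3 months.
Program A: score 693 ≥ 600; DTI 38.7% ≤ 40%; employment 86 ≥ 6 mo → qualifies.
Program B: score 693 ≥ 660; DTI 38.7% ≤ 40%; reserves 12.3 ≥ 6 mo → qualifies.
Qualifying: Program A, Program B. Lowest rate is 7.92% → Program A.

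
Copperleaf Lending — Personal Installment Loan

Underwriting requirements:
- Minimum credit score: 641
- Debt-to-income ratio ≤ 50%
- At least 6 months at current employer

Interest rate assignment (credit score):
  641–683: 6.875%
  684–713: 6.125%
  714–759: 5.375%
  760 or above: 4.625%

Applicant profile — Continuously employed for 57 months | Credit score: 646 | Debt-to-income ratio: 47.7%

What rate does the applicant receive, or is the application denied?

Approved at 6.875%

Credit score 646 ≥ 641 (meets minimum)
Employment 57 ≥ 6 months
Debt-to-income 47.7% vs 50% cap — pass
All requirements met. Score 646 falls in the 641–683 tier → 6.875%.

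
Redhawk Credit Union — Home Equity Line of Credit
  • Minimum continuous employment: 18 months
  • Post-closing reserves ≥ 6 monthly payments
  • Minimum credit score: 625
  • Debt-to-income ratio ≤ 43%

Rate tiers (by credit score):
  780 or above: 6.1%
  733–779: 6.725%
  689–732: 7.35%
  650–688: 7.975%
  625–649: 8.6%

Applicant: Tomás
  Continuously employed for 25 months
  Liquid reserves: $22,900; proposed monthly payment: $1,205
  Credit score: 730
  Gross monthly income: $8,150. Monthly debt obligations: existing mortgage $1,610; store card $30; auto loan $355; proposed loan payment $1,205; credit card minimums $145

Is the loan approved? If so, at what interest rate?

Credit score 730 ≥ 625 (meets minimum)
Employment 25 ≥ 18 months
Reserves = 22,900/1,205 = 19.0 months ≥ 6
Total monthly debts = (1,610 + 30 + 355 + 1,205 + 145) = 3,345. DTI: 3,345 ÷ 8,150 = 41%, within the 43% cap
All requirements met. Score 730 falls in the 689–732 tier → 7.35%.

Approved at 7.35%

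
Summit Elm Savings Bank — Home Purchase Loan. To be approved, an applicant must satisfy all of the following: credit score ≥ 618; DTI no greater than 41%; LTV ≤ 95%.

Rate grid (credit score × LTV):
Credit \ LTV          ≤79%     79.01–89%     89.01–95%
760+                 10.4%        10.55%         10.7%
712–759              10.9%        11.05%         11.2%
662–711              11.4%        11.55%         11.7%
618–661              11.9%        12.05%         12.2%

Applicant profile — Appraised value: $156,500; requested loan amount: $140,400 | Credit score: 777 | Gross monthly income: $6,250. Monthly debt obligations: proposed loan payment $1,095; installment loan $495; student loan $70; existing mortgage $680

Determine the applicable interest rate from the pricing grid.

Credit score 777 ≥ 618; Total monthly debts = (1,095 + 495 + 70 + 680) = 2,340. DTI = 2,340/6,250 = 37.4% ≤ 41%
LTV = 140,400/156,500 = 89.7% ≤ 95%
Score 777 is in the 760+ band; LTV 89.7% is in the 89.01–95% band → 10.7%.

10.7%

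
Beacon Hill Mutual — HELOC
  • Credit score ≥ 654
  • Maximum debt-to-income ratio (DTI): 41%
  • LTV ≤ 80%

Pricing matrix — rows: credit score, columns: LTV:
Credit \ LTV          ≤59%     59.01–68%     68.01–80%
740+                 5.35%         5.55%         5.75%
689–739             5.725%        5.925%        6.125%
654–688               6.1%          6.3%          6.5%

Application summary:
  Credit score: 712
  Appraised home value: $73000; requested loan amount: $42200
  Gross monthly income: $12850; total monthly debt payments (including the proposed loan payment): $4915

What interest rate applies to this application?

5.725%

Credit score 712 ≥ 654; Debt-to-income = 4,915/12,850 = 38.2% — meets 41% limit
LTV: 42,200 ÷ 73,000 = 57.8%, within 80% cap
Score 712 is in the 689–739 band; LTV 57.8% is in the ≤59% band → 5.725%.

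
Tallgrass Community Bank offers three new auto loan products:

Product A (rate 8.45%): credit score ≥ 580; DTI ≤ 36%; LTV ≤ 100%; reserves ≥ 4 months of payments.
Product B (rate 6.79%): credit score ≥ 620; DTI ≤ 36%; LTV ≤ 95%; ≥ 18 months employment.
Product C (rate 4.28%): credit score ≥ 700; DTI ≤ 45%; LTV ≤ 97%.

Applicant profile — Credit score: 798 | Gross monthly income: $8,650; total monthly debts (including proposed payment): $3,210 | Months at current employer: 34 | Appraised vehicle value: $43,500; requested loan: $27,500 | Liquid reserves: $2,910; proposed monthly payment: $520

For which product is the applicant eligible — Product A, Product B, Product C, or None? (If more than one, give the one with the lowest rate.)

Product C

DTI = 3,210/8,650 = 37.1%.
LTV = 27,500/43,500 = 63.2%.
Reserves = 2,910/520 = 5.6 months.
Product A: score 798 ≥ 580; DTI 37.1% > 36%; LTV 63.2% ≤ 100%; reserves 5.6 ≥ 4 mo → does not qualify.
Product B: score 798 ≥ 620; DTI 37.1% > 36%; LTV 63.2% ≤ 95%; employment 34 ≥ 18 mo → does not qualify.
Product C: score 798 ≥ 700; DTI 37.1% ≤ 45%; LTV 63.2% ≤ 97% → qualifies.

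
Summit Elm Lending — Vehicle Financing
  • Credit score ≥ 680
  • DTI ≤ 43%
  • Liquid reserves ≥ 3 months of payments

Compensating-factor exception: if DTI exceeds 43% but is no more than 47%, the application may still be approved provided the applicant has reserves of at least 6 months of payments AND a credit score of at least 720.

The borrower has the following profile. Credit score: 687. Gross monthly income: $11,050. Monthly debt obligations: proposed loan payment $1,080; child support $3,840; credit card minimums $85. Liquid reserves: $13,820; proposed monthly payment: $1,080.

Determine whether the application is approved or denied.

Credit score 687 ≥ 680 (meets base)
Total debts = (1,080 + 3,840 + 85) = 5,005. DTI = 5,005/11,050 = 45.3% > 43% — standard DTI limit exceeded.
Liquid reserves cover 13,820/1,080 = 12.8 months — ≥ 3 required
DTI 45.3% is within the 43%–47% exception band; checking compensating factors.
Override check — reserves: 12.8 mo (ok); score: 687 (below 720).
Override conditions not both satisfied; exception does not apply.

Denied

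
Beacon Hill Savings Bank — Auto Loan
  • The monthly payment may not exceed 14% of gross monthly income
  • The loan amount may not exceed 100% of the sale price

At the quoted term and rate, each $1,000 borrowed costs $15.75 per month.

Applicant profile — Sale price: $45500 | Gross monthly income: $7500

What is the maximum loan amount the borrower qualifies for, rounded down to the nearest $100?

Payment cap: 14% × $7,500 = $1,050/month.
At $15.75 per $1,000, that supports 1,050/15.75 × 1,000 ≈ $66,666 → $66,600.
LTV cap: 100% × $45,500 = $45,500 → $45,500.
Binding constraint: loan-to-value.

$45,500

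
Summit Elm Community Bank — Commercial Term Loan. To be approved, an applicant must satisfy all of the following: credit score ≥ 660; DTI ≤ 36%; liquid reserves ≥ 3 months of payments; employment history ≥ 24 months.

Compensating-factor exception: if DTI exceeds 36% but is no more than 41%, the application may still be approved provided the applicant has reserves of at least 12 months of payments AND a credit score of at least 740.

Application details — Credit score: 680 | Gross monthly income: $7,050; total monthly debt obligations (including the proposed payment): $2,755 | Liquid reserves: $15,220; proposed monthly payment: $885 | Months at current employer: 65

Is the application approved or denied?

Denied

Credit score 680 ≥ 660 (meets base)
DTI: 2,755 ÷ 7,050 = 39.1%, over the 36% base limit.
Liquid reserves cover 15,220/885 = 17.2 months — ≥ 3 required
Employment 65 ≥ 24 months
39.1% falls in the override range (36%–41%), so the compensating-factor test applies.
Reserves 17.2 ≥ 12 months; credit score 680 < 740.
Compensating-factor requirement not fully met.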